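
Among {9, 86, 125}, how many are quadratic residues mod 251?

3

(9/251) = +1 → QR.
(86/251) = +1 → QR.
(125/251) = +1 → QR.
Total quadratic residues among the 3: 3.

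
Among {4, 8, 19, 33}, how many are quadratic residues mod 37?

2

(4/37) = +1 → QR.
(8/37) = -1 → non-residue.
(19/37) = -1 → non-residue.
(33/37) = +1 → QR.
Total quadratic residues among the 4: 2.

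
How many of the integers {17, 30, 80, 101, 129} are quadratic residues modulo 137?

(17/137) = +1 → QR.
(30/137) = +1 → QR.
(80/137) = -1 → non-residue.
(101/137) = +1 → QR.
(129/137) = +1 → QR.
Total quadratic residues among the 5: 4.

4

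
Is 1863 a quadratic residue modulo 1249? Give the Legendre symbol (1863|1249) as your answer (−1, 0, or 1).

First reduce: 1863 ≡ 614 (mod 1249).
Pull out 2: since 1249 ≡ 1 (mod 8), (2/1249) = +1.
Reciprocity: 307 ≡ 3 and 1249 ≡ 1 (mod 4), so (307/1249) = +(1249/307).
Reduce top mod 307: now compute (21/307).
Reciprocity: 21 ≡ 1 and 307 ≡ 3 (mod 4), so (21/307) = +(307/21).
Reduce top mod 21: now compute (13/21).
Reciprocity: 13 ≡ 1 and 21 ≡ 1 (mod 4), so (13/21) = +(21/13).
Reduce top mod 13: now compute (8/13).
Pull out 2^3: since 13 ≡ 5 (mod 8), (2/13) = -1, so (2/13)^3 = -1.
Reached (1/13) = 1. Collecting the sign flips along the way, the symbol is -1.

-1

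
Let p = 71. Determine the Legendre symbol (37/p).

1

Euler's criterion: (37/71) ≡ 37^35 (mod 71).
37^2 ≡ 20 (mod 71)
37^4 ≡ 45 (mod 71)
37^8 ≡ 37 (mod 71)
37^16 ≡ 20 (mod 71)
37^32 ≡ 45 (mod 71)
37^35 = 37^(32+2+1) ≡ 1 (mod 71).
Result is 1, so (37/71) = 1.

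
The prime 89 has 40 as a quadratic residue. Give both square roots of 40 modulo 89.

89 ≡ 1 (mod 4), so we find a root by search.
Trying successive values, 29² = 841 ≡ 40 (mod 89). The other root is 89 − 29 = 60.

29, 60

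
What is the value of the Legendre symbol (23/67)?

Euler's criterion: (23/67) ≡ 23^33 (mod 67).
23^2 ≡ 60 (mod 67)
23^4 ≡ 49 (mod 67)
23^8 ≡ 56 (mod 67)
23^16 ≡ 54 (mod 67)
23^32 ≡ 35 (mod 67)
23^33 = 23^(32+1) ≡ 1 (mod 67).
Result is 1, so (23/67) = 1.

1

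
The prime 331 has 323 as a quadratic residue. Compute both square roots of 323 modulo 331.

150, 181

Since 331 ≡ 3 (mod 4), a square root of 323 is 323^((331+1)/4) = 323^83 mod 331.
Repeated squaring: 323^2≡64, 323^4≡124, 323^8≡150, 323^16≡323, 323^32≡64, 323^64≡124 (mod 331).
323^83 = 323^(64+16+2+1) ≡ 150 (mod 331).
Check: 150² = 22500 ≡ 323 (mod 331). The two roots are 150 and 181.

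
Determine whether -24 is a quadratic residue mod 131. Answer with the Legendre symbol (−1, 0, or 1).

1

First reduce: -24 ≡ 107 (mod 131).
Reciprocity: 107 ≡ 3 and 131 ≡ 3 (mod 4), so (107/131) = −(131/107).
Reduce top mod 107: now compute (24/107).
Pull out 2^3: since 107 ≡ 3 (mod 8), (2/107) = -1, so (2/107)^3 = -1.
Reciprocity: 3 ≡ 3 and 107 ≡ 3 (mod 4), so (3/107) = −(107/3).
Reduce top mod 3: now compute (2/3).
Pull out 2: since 3 ≡ 3 (mod 8), (2/3) = -1.
Reached (1/3) = 1. Collecting the sign flips along the way, the symbol is +1.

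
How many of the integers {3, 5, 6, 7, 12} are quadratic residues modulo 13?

2

(3/13) = +1 → QR.
(5/13) = -1 → non-residue.
(6/13) = -1 → non-residue.
(7/13) = -1 → non-residue.
(12/13) = +1 → QR.
Total quadratic residues among the 5: 2.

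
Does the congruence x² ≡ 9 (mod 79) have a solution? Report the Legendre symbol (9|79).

1

Euler's criterion: (9/79) ≡ 9^39 (mod 79).
9^2 ≡ 2 (mod 79)
9^4 ≡ 4 (mod 79)
9^8 ≡ 16 (mod 79)
9^16 ≡ 19 (mod 79)
9^32 ≡ 45 (mod 79)
9^39 = 9^(32+4+2+1) ≡ 1 (mod 79).
Result is 1, so (9/79) = 1.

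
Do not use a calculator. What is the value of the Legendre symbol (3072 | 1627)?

-1

First reduce: 3072 ≡ 1445 (mod 1627).
Reciprocity: 1445 ≡ 1 and 1627 ≡ 3 (mod 4), so (1445/1627) = +(1627/1445).
Reduce top mod 1445: now compute (182/1445).
Pull out 2: since 1445 ≡ 5 (mod 8), (2/1445) = -1.
Reciprocity: 91 ≡ 3 and 1445 ≡ 1 (mod 4), so (91/1445) = +(1445/91).
Reduce top mod 91: now compute (80/91).
Pull out 2^4: since 91 ≡ 3 (mod 8), (2/91) = -1, so (2/91)^4 = +1.
Reciprocity: 5 ≡ 1 and 91 ≡ 3 (mod 4), so (5/91) = +(91/5).
Reduce top mod 5: now compute (1/5).
Reached (1/5) = 1. Collecting the sign flips along the way, the symbol is -1.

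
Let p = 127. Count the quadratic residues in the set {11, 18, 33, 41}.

3

(11/127) = +1 → QR.
(18/127) = +1 → QR.
(33/127) = -1 → non-residue.
(41/127) = +1 → QR.
Total quadratic residues among the 4: 3.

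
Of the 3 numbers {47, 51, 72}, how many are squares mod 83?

(47/83) = -1 → non-residue.
(51/83) = +1 → QR.
(72/83) = -1 → non-residue.
Total quadratic residues among the 3: 1.

1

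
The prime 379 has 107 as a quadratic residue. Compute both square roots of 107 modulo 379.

186, 193

Since 379 ≡ 3 (mod 4), a square root of 107 is 107^((379+1)/4) = 107^95 mod 379.
Repeated squaring: 107^2≡79, 107^4≡177, 107^8≡251, 107^16≡87, 107^32≡368, 107^64≡121 (mod 379).
107^95 = 107^(64+16+8+4+2+1) ≡ 193 (mod 379).
Check: 193² = 37249 ≡ 107 (mod 379). The two roots are 186 and 193.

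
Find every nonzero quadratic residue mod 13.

Square k = 1,…,6 (k and 13−k give the same square):
1²=1, 2²=4, 3²=9, 4²≡3, 5²≡12, 6²≡10 (mod 13).
So the quadratic residues mod 13 are {1, 3, 4, 9, 10, 12}.

1 3 4 9 10 12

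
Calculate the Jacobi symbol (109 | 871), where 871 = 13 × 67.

Reciprocity: 109 ≡ 1 and 871 ≡ 3 (mod 4), so (109/871) = +(871/109).
Reduce top mod 109: now compute (108/109).
Pull out 2^2: since 109 ≡ 5 (mod 8), (2/109) = -1, so (2/109)^2 = +1.
Reciprocity: 27 ≡ 3 and 109 ≡ 1 (mod 4), so (27/109) = +(109/27).
Reduce top mod 27: now compute (1/27).
Reached (1/27) = 1. Collecting the sign flips along the way, the symbol is +1.

1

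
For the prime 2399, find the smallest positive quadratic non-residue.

11

(2/2399) = +1, so 2 is a residue.
(3/2399) = +1, so 3 is a residue.
(4/2399) = +1, so 4 is a residue.
(5/2399) = +1, so 5 is a residue.
(6/2399) = +1, so 6 is a residue.
(7/2399) = +1, so 7 is a residue.
(8/2399) = +1, so 8 is a residue.
(9/2399) = +1, so 9 is a residue.
(10/2399) = +1, so 10 is a residue.
(11/2399) = −1, so 11 is the smallest positive non-residue mod 2399.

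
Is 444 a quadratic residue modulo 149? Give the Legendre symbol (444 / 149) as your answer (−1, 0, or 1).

-1

Euler's criterion: (444/149) ≡ 146^74 (mod 149).
146^2 ≡ 9 (mod 149)
146^4 ≡ 81 (mod 149)
146^8 ≡ 5 (mod 149)
146^16 ≡ 25 (mod 149)
146^32 ≡ 29 (mod 149)
146^64 ≡ 96 (mod 149)
146^74 = 146^(64+8+2) ≡ 148 (mod 149).
Result is 148 ≡ −1, so (444/149) = −1.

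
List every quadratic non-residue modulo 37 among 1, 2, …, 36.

Square k = 1,…,18 (k and 37−k give the same square):
1²=1, 2²=4, 3²=9, 4²=16, 5²=25, 6²=36, 7²≡12, 8²≡27, 9²≡7, 10²≡26, 11²≡10, 12²≡33, 13²≡21, 14²≡11, 15²≡3, 16²≡34, 17²≡30, 18²≡28 (mod 37).
The residues are {1, 3, 4, 7, 9, 10, 11, 12, 16, 21, 25, 26, 27, 28, 30, 33, 34, 36}; the non-residues are the remaining 18 nonzero classes.

2,5,6,8,13,14,15,17,18,19,20,22,23,24,29,31,32,35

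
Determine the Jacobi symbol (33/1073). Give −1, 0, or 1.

1

Reciprocity: 33 ≡ 1 and 1073 ≡ 1 (mod 4), so (33/1073) = +(1073/33).
Reduce top mod 33: now compute (17/33).
Reciprocity: 17 ≡ 1 and 33 ≡ 1 (mod 4), so (17/33) = +(33/17).
Reduce top mod 17: now compute (16/17).
Pull out 2^4: since 17 ≡ 1 (mod 8), (2/17) = +1, so (2/17)^4 = +1.
Reached (1/17) = 1. Collecting the sign flips along the way, the symbol is +1.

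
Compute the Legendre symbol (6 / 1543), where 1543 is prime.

-1

Pull out 2: since 1543 ≡ 7 (mod 8), (2/1543) = +1.
Reciprocity: 3 ≡ 3 and 1543 ≡ 3 (mod 4), so (3/1543) = −(1543/3).
Reduce top mod 3: now compute (1/3).
Reached (1/3) = 1. Collecting the sign flips along the way, the symbol is -1.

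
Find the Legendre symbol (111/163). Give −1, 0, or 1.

Reciprocity: 111 ≡ 3 and 163 ≡ 3 (mod 4), so (111/163) = −(163/111).
Reduce top mod 111: now compute (52/111).
Pull out 2^2: since 111 ≡ 7 (mod 8), (2/111) = +1, so (2/111)^2 = +1.
Reciprocity: 13 ≡ 1 and 111 ≡ 3 (mod 4), so (13/111) = +(111/13).
Reduce top mod 13: now compute (7/13).
Reciprocity: 7 ≡ 3 and 13 ≡ 1 (mod 4), so (7/13) = +(13/7).
Reduce top mod 7: now compute (6/7).
Pull out 2: since 7 ≡ 7 (mod 8), (2/7) = +1.
Reciprocity: 3 ≡ 3 and 7 ≡ 3 (mod 4), so (3/7) = −(7/3).
Reduce top mod 3: now compute (1/3).
Reached (1/3) = 1. Collecting the sign flips along the way, the symbol is +1.

1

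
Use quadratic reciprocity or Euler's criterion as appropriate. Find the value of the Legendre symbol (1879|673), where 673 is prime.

-1

Euler's criterion: (1879/673) ≡ 533^336 (mod 673).
533^2 ≡ 83 (mod 673)
533^4 ≡ 159 (mod 673)
533^8 ≡ 380 (mod 673)
533^16 ≡ 378 (mod 673)
533^32 ≡ 208 (mod 673)
533^64 ≡ 192 (mod 673)
533^128 ≡ 522 (mod 673)
533^256 ≡ 592 (mod 673)
533^336 = 533^(256+64+16) ≡ 672 (mod 673).
Result is 672 ≡ −1, so (1879/673) = −1.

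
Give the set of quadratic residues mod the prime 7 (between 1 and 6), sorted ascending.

Square k = 1,…,3 (k and 7−k give the same square):
1²=1, 2²=4, 3²≡2 (mod 7).
So the quadratic residues mod 7 are {1, 2, 4}.

1, 2, 4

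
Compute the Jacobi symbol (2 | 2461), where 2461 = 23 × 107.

-1

Pull out 2: since 2461 ≡ 5 (mod 8), (2/2461) = -1.
Reached (1/2461) = 1. Collecting the sign flips along the way, the symbol is -1.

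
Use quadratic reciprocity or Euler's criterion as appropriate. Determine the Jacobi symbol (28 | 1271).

Pull out 2^2: since 1271 ≡ 7 (mod 8), (2/1271) = +1, so (2/1271)^2 = +1.
Reciprocity: 7 ≡ 3 and 1271 ≡ 3 (mod 4), so (7/1271) = −(1271/7).
Reduce top mod 7: now compute (4/7).
Pull out 2^2: since 7 ≡ 7 (mod 8), (2/7) = +1, so (2/7)^2 = +1.
Reached (1/7) = 1. Collecting the sign flips along the way, the symbol is -1.

-1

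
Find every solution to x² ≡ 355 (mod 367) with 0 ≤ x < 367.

33, 334

Since 367 ≡ 3 (mod 4), a square root of 355 is 355^((367+1)/4) = 355^92 mod 367.
Repeated squaring: 355^2≡144, 355^4≡184, 355^8≡92, 355^16≡23, 355^32≡162, 355^64≡187 (mod 367).
355^92 = 355^(64+16+8+4) ≡ 33 (mod 367).
Check: 33² = 1089 ≡ 355 (mod 367). The two roots are 33 and 334.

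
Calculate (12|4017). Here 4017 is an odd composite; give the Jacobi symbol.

Pull out 2^2: since 4017 ≡ 1 (mod 8), (2/4017) = +1, so (2/4017)^2 = +1.
Reciprocity: 3 ≡ 3 and 4017 ≡ 1 (mod 4), so (3/4017) = +(4017/3).
Reduce top mod 3: now compute (0/3).
Top reduces to 0: gcd > 1, so the symbol is 0.

0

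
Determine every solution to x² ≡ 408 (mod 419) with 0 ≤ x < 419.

170, 249

Since 419 ≡ 3 (mod 4), a square root of 408 is 408^((419+1)/4) = 408^105 mod 419.
Repeated squaring: 408^2≡121, 408^4≡395, 408^8≡157, 408^16≡347, 408^32≡156, 408^64≡34 (mod 419).
408^105 = 408^(64+32+8+1) ≡ 170 (mod 419).
Check: 170² = 28900 ≡ 408 (mod 419). The two roots are 170 and 249.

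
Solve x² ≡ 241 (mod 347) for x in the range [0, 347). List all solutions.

Since 347 ≡ 3 (mod 4), a square root of 241 is 241^((347+1)/4) = 241^87 mod 347.
Repeated squaring: 241^2≡132, 241^4≡74, 241^8≡271, 241^16≡224, 241^32≡208, 241^64≡236 (mod 347).
241^87 = 241^(64+16+4+2+1) ≡ 289 (mod 347).
Check: 289² = 83521 ≡ 241 (mod 347). The two roots are 58 and 289.

58, 289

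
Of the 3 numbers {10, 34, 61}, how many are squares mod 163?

3

(10/163) = +1 → QR.
(34/163) = +1 → QR.
(61/163) = +1 → QR.
Total quadratic residues among the 3: 3.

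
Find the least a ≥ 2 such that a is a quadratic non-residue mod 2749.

(2/2749) = −1, so 2 is the smallest positive non-residue mod 2749.

2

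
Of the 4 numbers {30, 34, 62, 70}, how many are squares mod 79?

1

(30/79) = -1 → non-residue.
(34/79) = -1 → non-residue.
(62/79) = +1 → QR.
(70/79) = -1 → non-residue.
Total quadratic residues among the 4: 1.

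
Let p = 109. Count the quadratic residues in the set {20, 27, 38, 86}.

3

(20/109) = +1 → QR.
(27/109) = +1 → QR.
(38/109) = +1 → QR.
(86/109) = -1 → non-residue.
Total quadratic residues among the 4: 3.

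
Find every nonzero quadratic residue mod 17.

Square k = 1,…,8 (k and 17−k give the same square):
1²=1, 2²=4, 3²=9, 4²=16, 5²≡8, 6²≡2, 7²≡15, 8²≡13 (mod 17).
So the quadratic residues mod 17 are {1, 2, 4, 8, 9, 13, 15, 16}.

1 2 4 8 9 13 15 16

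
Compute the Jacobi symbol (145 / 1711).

0

Reciprocity: 145 ≡ 1 and 1711 ≡ 3 (mod 4), so (145/1711) = +(1711/145).
Reduce top mod 145: now compute (116/145).
Pull out 2^2: since 145 ≡ 1 (mod 8), (2/145) = +1, so (2/145)^2 = +1.
Reciprocity: 29 ≡ 1 and 145 ≡ 1 (mod 4), so (29/145) = +(145/29).
Reduce top mod 29: now compute (0/29).
Top reduces to 0: gcd > 1, so the symbol is 0.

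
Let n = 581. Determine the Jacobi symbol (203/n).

Reciprocity: 203 ≡ 3 and 581 ≡ 1 (mod 4), so (203/581) = +(581/203).
Reduce top mod 203: now compute (175/203).
Reciprocity: 175 ≡ 3 and 203 ≡ 3 (mod 4), so (175/203) = −(203/175).
Reduce top mod 175: now compute (28/175).
Pull out 2^2: since 175 ≡ 7 (mod 8), (2/175) = +1, so (2/175)^2 = +1.
Reciprocity: 7 ≡ 3 and 175 ≡ 3 (mod 4), so (7/175) = −(175/7).
Reduce top mod 7: now compute (0/7).
Top reduces to 0: gcd > 1, so the symbol is 0.

0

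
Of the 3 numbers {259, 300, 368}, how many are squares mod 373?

(259/373) = +1 → QR.
(300/373) = +1 → QR.
(368/373) = -1 → non-residue.
Total quadratic residues among the 3: 2.

2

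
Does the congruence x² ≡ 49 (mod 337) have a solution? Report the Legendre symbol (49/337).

Reciprocity: 49 ≡ 1 and 337 ≡ 1 (mod 4), so (49/337) = +(337/49).
Reduce top mod 49: now compute (43/49).
Reciprocity: 43 ≡ 3 and 49 ≡ 1 (mod 4), so (43/49) = +(49/43).
Reduce top mod 43: now compute (6/43).
Pull out 2: since 43 ≡ 3 (mod 8), (2/43) = -1.
Reciprocity: 3 ≡ 3 and 43 ≡ 3 (mod 4), so (3/43) = −(43/3).
Reduce top mod 3: now compute (1/3).
Reached (1/3) = 1. Collecting the sign flips along the way, the symbol is +1.

1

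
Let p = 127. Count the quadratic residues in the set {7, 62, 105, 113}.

2

(7/127) = -1 → non-residue.
(62/127) = +1 → QR.
(105/127) = -1 → non-residue.
(113/127) = +1 → QR.
Total quadratic residues among the 4: 2.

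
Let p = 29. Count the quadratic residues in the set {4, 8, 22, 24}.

3

(4/29) = +1 → QR.
(8/29) = -1 → non-residue.
(22/29) = +1 → QR.
(24/29) = +1 → QR.
Total quadratic residues among the 4: 3.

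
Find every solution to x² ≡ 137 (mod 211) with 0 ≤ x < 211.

83, 128

Since 211 ≡ 3 (mod 4), a square root of 137 is 137^((211+1)/4) = 137^53 mod 211.
Repeated squaring: 137^2≡201, 137^4≡100, 137^8≡83, 137^16≡137, 137^32≡201 (mod 211).
137^53 = 137^(32+16+4+1) ≡ 83 (mod 211).
Check: 83² = 6889 ≡ 137 (mod 211). The two roots are 83 and 128.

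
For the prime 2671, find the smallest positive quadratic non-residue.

3

(2/2671) = +1, so 2 is a residue.
(3/2671) = −1, so 3 is the smallest positive non-residue mod 2671.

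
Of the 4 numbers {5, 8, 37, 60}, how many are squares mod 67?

(5/67) = -1 → non-residue.
(8/67) = -1 → non-residue.
(37/67) = +1 → QR.
(60/67) = +1 → QR.
Total quadratic residues among the 4: 2.

2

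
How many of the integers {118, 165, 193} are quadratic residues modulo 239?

2

(118/239) = -1 → non-residue.
(165/239) = +1 → QR.
(193/239) = +1 → QR.
Total quadratic residues among the 3: 2.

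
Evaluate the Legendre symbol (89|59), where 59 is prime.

-1

Euler's criterion: (89/59) ≡ 30^29 (mod 59).
30^2 ≡ 15 (mod 59)
30^4 ≡ 48 (mod 59)
30^8 ≡ 3 (mod 59)
30^16 ≡ 9 (mod 59)
30^29 = 30^(16+8+4+1) ≡ 58 (mod 59).
Result is 58 ≡ −1, so (89/59) = −1.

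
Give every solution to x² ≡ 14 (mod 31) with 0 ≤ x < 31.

13, 18

Since 31 ≡ 3 (mod 4), a square root of 14 is 14^((31+1)/4) = 14^8 mod 31.
Repeated squaring: 14^2≡10, 14^4≡7, 14^8≡18 (mod 31).
14^8 = 14^(8) ≡ 18 (mod 31).
Check: 18² = 324 ≡ 14 (mod 31). The two roots are 13 and 18.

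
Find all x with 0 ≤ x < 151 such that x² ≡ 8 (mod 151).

59, 92

Since 151 ≡ 3 (mod 4), a square root of 8 is 8^((151+1)/4) = 8^38 mod 151.
Repeated squaring: 8^2≡64, 8^4≡19, 8^8≡59, 8^16≡8, 8^32≡64 (mod 151).
8^38 = 8^(32+4+2) ≡ 59 (mod 151).
Check: 59² = 3481 ≡ 8 (mod 151). The two roots are 59 and 92.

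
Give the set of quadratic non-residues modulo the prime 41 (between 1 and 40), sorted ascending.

3,6,7,11,12,13,14,15,17,19,22,24,26,27,28,29,30,34,35,38

Square k = 1,…,20 (k and 41−k give the same square):
1²=1, 2²=4, 3²=9, 4²=16, 5²=25, 6²=36, 7²≡8, 8²≡23, 9²≡40, 10²≡18, 11²≡39, 12²≡21, 13²≡5, 14²≡32, 15²≡20, 16²≡10, 17²≡2, 18²≡37, 19²≡33, 20²≡31 (mod 41).
The residues are {1, 2, 4, 5, 8, 9, 10, 16, 18, 20, 21, 23, 25, 31, 32, 33, 36, 37, 39, 40}; the non-residues are the remaining 20 nonzero classes.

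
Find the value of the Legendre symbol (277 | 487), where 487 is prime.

Reciprocity: 277 ≡ 1 and 487 ≡ 3 (mod 4), so (277/487) = +(487/277).
Reduce top mod 277: now compute (210/277).
Pull out 2: since 277 ≡ 5 (mod 8), (2/277) = -1.
Reciprocity: 105 ≡ 1 and 277 ≡ 1 (mod 4), so (105/277) = +(277/105).
Reduce top mod 105: now compute (67/105).
Reciprocity: 67 ≡ 3 and 105 ≡ 1 (mod 4), so (67/105) = +(105/67).
Reduce top mod 67: now compute (38/67).
Pull out 2: since 67 ≡ 3 (mod 8), (2/67) = -1.
Reciprocity: 19 ≡ 3 and 67 ≡ 3 (mod 4), so (19/67) = −(67/19).
Reduce top mod 19: now compute (10/19).
Pull out 2: since 19 ≡ 3 (mod 8), (2/19) = -1.
Reciprocity: 5 ≡ 1 and 19 ≡ 3 (mod 4), so (5/19) = +(19/5).
Reduce top mod 5: now compute (4/5).
Pull out 2^2: since 5 ≡ 5 (mod 8), (2/5) = -1, so (2/5)^2 = +1.
Reached (1/5) = 1. Collecting the sign flips along the way, the symbol is +1.

1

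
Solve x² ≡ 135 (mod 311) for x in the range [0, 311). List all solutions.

67, 244

Since 311 ≡ 3 (mod 4), a square root of 135 is 135^((311+1)/4) = 135^78 mod 311.
Repeated squaring: 135^2≡187, 135^4≡137, 135^8≡109, 135^16≡63, 135^32≡237, 135^64≡189 (mod 311).
135^78 = 135^(64+8+4+2) ≡ 67 (mod 311).
Check: 67² = 4489 ≡ 135 (mod 311). The two roots are 67 and 244.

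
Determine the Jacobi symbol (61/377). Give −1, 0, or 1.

-1

Reciprocity: 61 ≡ 1 and 377 ≡ 1 (mod 4), so (61/377) = +(377/61).
Reduce top mod 61: now compute (11/61).
Reciprocity: 11 ≡ 3 and 61 ≡ 1 (mod 4), so (11/61) = +(61/11).
Reduce top mod 11: now compute (6/11).
Pull out 2: since 11 ≡ 3 (mod 8), (2/11) = -1.
Reciprocity: 3 ≡ 3 and 11 ≡ 3 (mod 4), so (3/11) = −(11/3).
Reduce top mod 3: now compute (2/3).
Pull out 2: since 3 ≡ 3 (mod 8), (2/3) = -1.
Reached (1/3) = 1. Collecting the sign flips along the way, the symbol is -1.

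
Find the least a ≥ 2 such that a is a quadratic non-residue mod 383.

(2/383) = +1, so 2 is a residue.
(3/383) = +1, so 3 is a residue.
(4/383) = +1, so 4 is a residue.
(5/383) = −1, so 5 is the smallest positive non-residue mod 383.

5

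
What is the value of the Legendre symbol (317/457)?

Reciprocity: 317 ≡ 1 and 457 ≡ 1 (mod 4), so (317/457) = +(457/317).
Reduce top mod 317: now compute (140/317).
Pull out 2^2: since 317 ≡ 5 (mod 8), (2/317) = -1, so (2/317)^2 = +1.
Reciprocity: 35 ≡ 3 and 317 ≡ 1 (mod 4), so (35/317) = +(317/35).
Reduce top mod 35: now compute (2/35).
Pull out 2: since 35 ≡ 3 (mod 8), (2/35) = -1.
Reached (1/35) = 1. Collecting the sign flips along the way, the symbol is -1.

-1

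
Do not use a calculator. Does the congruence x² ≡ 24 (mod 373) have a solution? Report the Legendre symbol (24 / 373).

Euler's criterion: (24/373) ≡ 24^186 (mod 373).
24^2 ≡ 203 (mod 373)
24^4 ≡ 179 (mod 373)
24^8 ≡ 336 (mod 373)
24^16 ≡ 250 (mod 373)
24^32 ≡ 209 (mod 373)
24^64 ≡ 40 (mod 373)
24^128 ≡ 108 (mod 373)
24^186 = 24^(128+32+16+8+2) ≡ 372 (mod 373).
Result is 372 ≡ −1, so (24/373) = −1.

-1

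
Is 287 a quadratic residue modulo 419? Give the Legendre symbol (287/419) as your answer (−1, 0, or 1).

1

Euler's criterion: (287/419) ≡ 287^209 (mod 419).
287^2 ≡ 245 (mod 419)
287^4 ≡ 108 (mod 419)
287^8 ≡ 351 (mod 419)
287^16 ≡ 15 (mod 419)
287^32 ≡ 225 (mod 419)
287^64 ≡ 345 (mod 419)
287^128 ≡ 29 (mod 419)
287^209 = 287^(128+64+16+1) ≡ 1 (mod 419).
Result is 1, so (287/419) = 1.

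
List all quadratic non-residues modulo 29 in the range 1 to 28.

Square k = 1,…,14 (k and 29−k give the same square):
1²=1, 2²=4, 3²=9, 4²=16, 5²=25, 6²≡7, 7²≡20, 8²≡6, 9²≡23, 10²≡13, 11²≡5, 12²≡28, 13²≡24, 14²≡22 (mod 29).
The residues are {1, 4, 5, 6, 7, 9, 13, 16, 20, 22, 23, 24, 25, 28}; the non-residues are the remaining 14 nonzero classes.

2, 3, 8, 10, 11, 12, 14, 15, 17, 18, 19, 21, 26, 27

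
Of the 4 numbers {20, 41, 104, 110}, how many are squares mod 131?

2

(20/131) = +1 → QR.
(41/131) = +1 → QR.
(104/131) = -1 → non-residue.
(110/131) = -1 → non-residue.
Total quadratic residues among the 4: 2.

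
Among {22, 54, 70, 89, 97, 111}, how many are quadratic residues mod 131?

1

(22/131) = -1 → non-residue.
(54/131) = -1 → non-residue.
(70/131) = -1 → non-residue.
(89/131) = +1 → QR.
(97/131) = -1 → non-residue.
(111/131) = -1 → non-residue.
Total quadratic residues among the 6: 1.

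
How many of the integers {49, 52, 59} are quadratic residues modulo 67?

(49/67) = +1 → QR.
(52/67) = -1 → non-residue.
(59/67) = +1 → QR.
Total quadratic residues among the 3: 2.

2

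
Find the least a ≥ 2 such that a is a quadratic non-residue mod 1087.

3

(2/1087) = +1, so 2 is a residue.
(3/1087) = −1, so 3 is the smallest positive non-residue mod 1087.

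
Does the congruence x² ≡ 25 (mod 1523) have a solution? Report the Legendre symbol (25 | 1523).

Reciprocity: 25 ≡ 1 and 1523 ≡ 3 (mod 4), so (25/1523) = +(1523/25).
Reduce top mod 25: now compute (23/25).
Reciprocity: 23 ≡ 3 and 25 ≡ 1 (mod 4), so (23/25) = +(25/23).
Reduce top mod 23: now compute (2/23).
Pull out 2: since 23 ≡ 7 (mod 8), (2/23) = +1.
Reached (1/23) = 1. Collecting the sign flips along the way, the symbol is +1.

1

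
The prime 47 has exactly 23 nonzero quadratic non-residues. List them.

Square k = 1,…,23 (k and 47−k give the same square):
1²=1, 2²=4, 3²=9, 4²=16, 5²=25, 6²=36, 7²≡2, 8²≡17, 9²≡34, 10²≡6, 11²≡27, 12²≡3, 13²≡28, 14²≡8, 15²≡37, 16²≡21, 17²≡7, 18²≡42, 19²≡32, 20²≡24, 21²≡18, 22²≡14, 23²≡12 (mod 47).
The residues are {1, 2, 3, 4, 6, 7, 8, 9, 12, 14, 16, 17, 18, 21, 24, 25, 27, 28, 32, 34, 36, 37, 42}; the non-residues are the remaining 23 nonzero classes.

5 10 11 13 15 19 20 22 23 26 29 30 31 33 35 38 39 40 41 43 44 45 46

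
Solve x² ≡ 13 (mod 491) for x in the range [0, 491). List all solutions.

133, 358

Since 491 ≡ 3 (mod 4), a square root of 13 is 13^((491+1)/4) = 13^123 mod 491.
Repeated squaring: 13^2≡169, 13^4≡83, 13^8≡15, 13^16≡225, 13^32≡52, 13^64≡249 (mod 491).
13^123 = 13^(64+32+16+8+2+1) ≡ 133 (mod 491).
Check: 133² = 17689 ≡ 13 (mod 491). The two roots are 133 and 358.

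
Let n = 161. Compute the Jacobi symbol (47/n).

Reciprocity: 47 ≡ 3 and 161 ≡ 1 (mod 4), so (47/161) = +(161/47).
Reduce top mod 47: now compute (20/47).
Pull out 2^2: since 47 ≡ 7 (mod 8), (2/47) = +1, so (2/47)^2 = +1.
Reciprocity: 5 ≡ 1 and 47 ≡ 3 (mod 4), so (5/47) = +(47/5).
Reduce top mod 5: now compute (2/5).
Pull out 2: since 5 ≡ 5 (mod 8), (2/5) = -1.
Reached (1/5) = 1. Collecting the sign flips along the way, the symbol is -1.

-1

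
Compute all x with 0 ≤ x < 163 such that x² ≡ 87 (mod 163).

24, 139

Since 163 ≡ 3 (mod 4), a square root of 87 is 87^((163+1)/4) = 87^41 mod 163.
Repeated squaring: 87^2≡71, 87^4≡151, 87^8≡144, 87^16≡35, 87^32≡84 (mod 163).
87^41 = 87^(32+8+1) ≡ 24 (mod 163).
Check: 24² = 576 ≡ 87 (mod 163). The two roots are 24 and 139.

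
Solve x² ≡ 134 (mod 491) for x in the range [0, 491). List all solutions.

25, 466

Since 491 ≡ 3 (mod 4), a square root of 134 is 134^((491+1)/4) = 134^123 mod 491.
Repeated squaring: 134^2≡280, 134^4≡331, 134^8≡68, 134^16≡205, 134^32≡290, 134^64≡139 (mod 491).
134^123 = 134^(64+32+16+8+2+1) ≡ 25 (mod 491).
Check: 25² = 625 ≡ 134 (mod 491). The two roots are 25 and 466.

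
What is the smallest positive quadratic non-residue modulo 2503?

(2/2503) = +1, so 2 is a residue.
(3/2503) = −1, so 3 is the smallest positive non-residue mod 2503.

3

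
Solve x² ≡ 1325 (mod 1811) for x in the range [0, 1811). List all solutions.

Since 1811 ≡ 3 (mod 4), a square root of 1325 is 1325^((1811+1)/4) = 1325^453 mod 1811.
Repeated squaring: 1325^2≡766, 1325^4≡1803, 1325^8≡64, 1325^16≡474, 1325^32≡112, 1325^64≡1678, 1325^128≡1390, 1325^256≡1574 (mod 1811).
1325^453 = 1325^(256+128+64+4+1) ≡ 1755 (mod 1811).
Check: 1755² = 3080025 ≡ 1325 (mod 1811). The two roots are 56 and 1755.

56, 1755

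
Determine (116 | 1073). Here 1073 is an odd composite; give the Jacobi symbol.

0

Pull out 2^2: since 1073 ≡ 1 (mod 8), (2/1073) = +1, so (2/1073)^2 = +1.
Reciprocity: 29 ≡ 1 and 1073 ≡ 1 (mod 4), so (29/1073) = +(1073/29).
Reduce top mod 29: now compute (0/29).
Top reduces to 0: gcd > 1, so the symbol is 0.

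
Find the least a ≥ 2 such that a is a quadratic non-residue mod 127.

(2/127) = +1, so 2 is a residue.
(3/127) = −1, so 3 is the smallest positive non-residue mod 127.

3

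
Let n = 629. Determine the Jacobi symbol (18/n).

-1

Pull out 2: since 629 ≡ 5 (mod 8), (2/629) = -1.
Reciprocity: 9 ≡ 1 and 629 ≡ 1 (mod 4), so (9/629) = +(629/9).
Reduce top mod 9: now compute (8/9).
Pull out 2^3: since 9 ≡ 1 (mod 8), (2/9) = +1, so (2/9)^3 = +1.
Reached (1/9) = 1. Collecting the sign flips along the way, the symbol is -1.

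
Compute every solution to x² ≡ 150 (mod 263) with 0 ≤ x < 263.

Since 263 ≡ 3 (mod 4), a square root of 150 is 150^((263+1)/4) = 150^66 mod 263.
Repeated squaring: 150^2≡145, 150^4≡248, 150^8≡225, 150^16≡129, 150^32≡72, 150^64≡187 (mod 263).
150^66 = 150^(64+2) ≡ 26 (mod 263).
Check: 26² = 676 ≡ 150 (mod 263). The two roots are 26 and 237.

26, 237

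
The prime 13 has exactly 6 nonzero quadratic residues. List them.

1, 3, 4, 9, 10, 12

Square k = 1,…,6 (k and 13−k give the same square):
1²=1, 2²=4, 3²=9, 4²≡3, 5²≡12, 6²≡10 (mod 13).
So the quadratic residues mod 13 are {1, 3, 4, 9, 10, 12}.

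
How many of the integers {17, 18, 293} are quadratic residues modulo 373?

1

(17/373) = +1 → QR.
(18/373) = -1 → non-residue.
(293/373) = -1 → non-residue.
Total quadratic residues among the 3: 1.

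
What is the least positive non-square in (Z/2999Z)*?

17

(2/2999) = +1, so 2 is a residue.
(3/2999) = +1, so 3 is a residue.
(4/2999) = +1, so 4 is a residue.
(5/2999) = +1, so 5 is a residue.
(6/2999) = +1, so 6 is a residue.
(7/2999) = +1, so 7 is a residue.
(8/2999) = +1, so 8 is a residue.
(9/2999) = +1, so 9 is a residue.
(10/2999) = +1, so 10 is a residue.
(11/2999) = +1, so 11 is a residue.
(12/2999) = +1, so 12 is a residue.
(13/2999) = +1, so 13 is a residue.
(14/2999) = +1, so 14 is a residue.
(15/2999) = +1, so 15 is a residue.
(16/2999) = +1, so 16 is a residue.
(17/2999) = −1, so 17 is the smallest positive non-residue mod 2999.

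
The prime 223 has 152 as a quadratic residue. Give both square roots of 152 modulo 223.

44, 179

Since 223 ≡ 3 (mod 4), a square root of 152 is 152^((223+1)/4) = 152^56 mod 223.
Repeated squaring: 152^2≡135, 152^4≡162, 152^8≡153, 152^16≡217, 152^32≡36 (mod 223).
152^56 = 152^(32+16+8) ≡ 179 (mod 223).
Check: 179² = 32041 ≡ 152 (mod 223). The two roots are 44 and 179.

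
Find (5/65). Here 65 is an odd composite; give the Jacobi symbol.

Reciprocity: 5 ≡ 1 and 65 ≡ 1 (mod 4), so (5/65) = +(65/5).
Reduce top mod 5: now compute (0/5).
Top reduces to 0: gcd > 1, so the symbol is 0.

0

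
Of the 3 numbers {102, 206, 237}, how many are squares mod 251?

1

(102/251) = -1 → non-residue.
(206/251) = -1 → non-residue.
(237/251) = +1 → QR.
Total quadratic residues among the 3: 1.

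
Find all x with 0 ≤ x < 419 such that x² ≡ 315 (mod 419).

Since 419 ≡ 3 (mod 4), a square root of 315 is 315^((419+1)/4) = 315^105 mod 419.
Repeated squaring: 315^2≡341, 315^4≡218, 315^8≡177, 315^16≡323, 315^32≡417, 315^64≡4 (mod 419).
315^105 = 315^(64+32+8+1) ≡ 195 (mod 419).
Check: 195² = 38025 ≡ 315 (mod 419). The two roots are 195 and 224.

195, 224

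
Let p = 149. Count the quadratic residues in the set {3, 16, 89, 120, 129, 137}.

(3/149) = -1 → non-residue.
(16/149) = +1 → QR.
(89/149) = -1 → non-residue.
(120/149) = +1 → QR.
(129/149) = +1 → QR.
(137/149) = -1 → non-residue.
Total quadratic residues among the 6: 3.

3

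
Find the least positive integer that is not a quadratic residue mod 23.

5

(2/23) = +1, so 2 is a residue.
(3/23) = +1, so 3 is a residue.
(4/23) = +1, so 4 is a residue.
(5/23) = −1, so 5 is the smallest positive non-residue mod 23.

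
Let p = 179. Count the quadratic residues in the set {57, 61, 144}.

3

(57/179) = +1 → QR.
(61/179) = +1 → QR.
(144/179) = +1 → QR.
Total quadratic residues among the 3: 3.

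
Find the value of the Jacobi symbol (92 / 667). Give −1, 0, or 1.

Pull out 2^2: since 667 ≡ 3 (mod 8), (2/667) = -1, so (2/667)^2 = +1.
Reciprocity: 23 ≡ 3 and 667 ≡ 3 (mod 4), so (23/667) = −(667/23).
Reduce top mod 23: now compute (0/23).
Top reduces to 0: gcd > 1, so the symbol is 0.

0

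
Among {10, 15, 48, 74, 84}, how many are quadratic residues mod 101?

(10/101) = -1 → non-residue.
(15/101) = -1 → non-residue.
(48/101) = -1 → non-residue.
(74/101) = -1 → non-residue.
(84/101) = +1 → QR.
Total quadratic residues among the 5: 1.

1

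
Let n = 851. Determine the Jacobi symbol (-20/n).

-1

First reduce: -20 ≡ 831 (mod 851).
Reciprocity: 831 ≡ 3 and 851 ≡ 3 (mod 4), so (831/851) = −(851/831).
Reduce top mod 831: now compute (20/831).
Pull out 2^2: since 831 ≡ 7 (mod 8), (2/831) = +1, so (2/831)^2 = +1.
Reciprocity: 5 ≡ 1 and 831 ≡ 3 (mod 4), so (5/831) = +(831/5).
Reduce top mod 5: now compute (1/5).
Reached (1/5) = 1. Collecting the sign flips along the way, the symbol is -1.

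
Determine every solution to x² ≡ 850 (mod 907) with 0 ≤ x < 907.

Since 907 ≡ 3 (mod 4), a square root of 850 is 850^((907+1)/4) = 850^227 mod 907.
Repeated squaring: 850^2≡528, 850^4≡335, 850^8≡664, 850^16≡94, 850^32≡673, 850^64≡336, 850^128≡428 (mod 907).
850^227 = 850^(128+64+32+2+1) ≡ 537 (mod 907).
Check: 537² = 288369 ≡ 850 (mod 907). The two roots are 370 and 537.

370, 537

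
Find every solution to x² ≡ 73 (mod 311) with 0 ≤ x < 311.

Since 311 ≡ 3 (mod 4), a square root of 73 is 73^((311+1)/4) = 73^78 mod 311.
Repeated squaring: 73^2≡42, 73^4≡209, 73^8≡141, 73^16≡288, 73^32≡218, 73^64≡252 (mod 311).
73^78 = 73^(64+8+4+2) ≡ 173 (mod 311).
Check: 173² = 29929 ≡ 73 (mod 311). The two roots are 138 and 173.

138, 173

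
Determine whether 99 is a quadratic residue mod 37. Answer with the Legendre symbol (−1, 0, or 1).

First reduce: 99 ≡ 25 (mod 37).
Reciprocity: 25 ≡ 1 and 37 ≡ 1 (mod 4), so (25/37) = +(37/25).
Reduce top mod 25: now compute (12/25).
Pull out 2^2: since 25 ≡ 1 (mod 8), (2/25) = +1, so (2/25)^2 = +1.
Reciprocity: 3 ≡ 3 and 25 ≡ 1 (mod 4), so (3/25) = +(25/3).
Reduce top mod 3: now compute (1/3).
Reached (1/3) = 1. Collecting the sign flips along the way, the symbol is +1.

1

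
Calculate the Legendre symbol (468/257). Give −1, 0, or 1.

First reduce: 468 ≡ 211 (mod 257).
Reciprocity: 211 ≡ 3 and 257 ≡ 1 (mod 4), so (211/257) = +(257/211).
Reduce top mod 211: now compute (46/211).
Pull out 2: since 211 ≡ 3 (mod 8), (2/211) = -1.
Reciprocity: 23 ≡ 3 and 211 ≡ 3 (mod 4), so (23/211) = −(211/23).
Reduce top mod 23: now compute (4/23).
Pull out 2^2: since 23 ≡ 7 (mod 8), (2/23) = +1, so (2/23)^2 = +1.
Reached (1/23) = 1. Collecting the sign flips along the way, the symbol is +1.

1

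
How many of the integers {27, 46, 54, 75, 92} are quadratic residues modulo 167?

(27/167) = +1 → QR.
(46/167) = -1 → non-residue.
(54/167) = +1 → QR.
(75/167) = +1 → QR.
(92/167) = -1 → non-residue.
Total quadratic residues among the 5: 3.

3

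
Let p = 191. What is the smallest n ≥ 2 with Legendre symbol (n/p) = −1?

7

(2/191) = +1, so 2 is a residue.
(3/191) = +1, so 3 is a residue.
(4/191) = +1, so 4 is a residue.
(5/191) = +1, so 5 is a residue.
(6/191) = +1, so 6 is a residue.
(7/191) = −1, so 7 is the smallest positive non-residue mod 191.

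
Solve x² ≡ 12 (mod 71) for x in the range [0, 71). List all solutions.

Since 71 ≡ 3 (mod 4), a square root of 12 is 12^((71+1)/4) = 12^18 mod 71.
Repeated squaring: 12^2≡2, 12^4≡4, 12^8≡16, 12^16≡43 (mod 71).
12^18 = 12^(16+2) ≡ 15 (mod 71).
Check: 15² = 225 ≡ 12 (mod 71). The two roots are 15 and 56.

15, 56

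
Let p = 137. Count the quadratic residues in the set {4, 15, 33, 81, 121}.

4

(4/137) = +1 → QR.
(15/137) = +1 → QR.
(33/137) = -1 → non-residue.
(81/137) = +1 → QR.
(121/137) = +1 → QR.
Total quadratic residues among the 5: 4.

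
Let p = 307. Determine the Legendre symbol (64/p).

1

Pull out 2^6: since 307 ≡ 3 (mod 8), (2/307) = -1, so (2/307)^6 = +1.
Reached (1/307) = 1. Collecting the sign flips along the way, the symbol is +1.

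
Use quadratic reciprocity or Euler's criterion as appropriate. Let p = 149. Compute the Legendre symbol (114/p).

Pull out 2: since 149 ≡ 5 (mod 8), (2/149) = -1.
Reciprocity: 57 ≡ 1 and 149 ≡ 1 (mod 4), so (57/149) = +(149/57).
Reduce top mod 57: now compute (35/57).
Reciprocity: 35 ≡ 3 and 57 ≡ 1 (mod 4), so (35/57) = +(57/35).
Reduce top mod 35: now compute (22/35).
Pull out 2: since 35 ≡ 3 (mod 8), (2/35) = -1.
Reciprocity: 11 ≡ 3 and 35 ≡ 3 (mod 4), so (11/35) = −(35/11).
Reduce top mod 11: now compute (2/11).
Pull out 2: since 11 ≡ 3 (mod 8), (2/11) = -1.
Reached (1/11) = 1. Collecting the sign flips along the way, the symbol is +1.

1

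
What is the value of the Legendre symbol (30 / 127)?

Pull out 2: since 127 ≡ 7 (mod 8), (2/127) = +1.
Reciprocity: 15 ≡ 3 and 127 ≡ 3 (mod 4), so (15/127) = −(127/15).
Reduce top mod 15: now compute (7/15).
Reciprocity: 7 ≡ 3 and 15 ≡ 3 (mod 4), so (7/15) = −(15/7).
Reduce top mod 7: now compute (1/7).
Reached (1/7) = 1. Collecting the sign flips along the way, the symbol is +1.

1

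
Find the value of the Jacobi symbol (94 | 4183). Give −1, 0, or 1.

Pull out 2: since 4183 ≡ 7 (mod 8), (2/4183) = +1.
Reciprocity: 47 ≡ 3 and 4183 ≡ 3 (mod 4), so (47/4183) = −(4183/47).
Reduce top mod 47: now compute (0/47).
Top reduces to 0: gcd > 1, so the symbol is 0.

0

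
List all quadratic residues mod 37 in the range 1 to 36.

Square k = 1,…,18 (k and 37−k give the same square):
1²=1, 2²=4, 3²=9, 4²=16, 5²=25, 6²=36, 7²≡12, 8²≡27, 9²≡7, 10²≡26, 11²≡10, 12²≡33, 13²≡21, 14²≡11, 15²≡3, 16²≡34, 17²≡30, 18²≡28 (mod 37).
So the quadratic residues mod 37 are {1, 3, 4, 7, 9, 10, 11, 12, 16, 21, 25, 26, 27, 28, 30, 33, 34, 36}.

1 3 4 7 9 10 11 12 16 21 25 26 27 28 30 33 34 36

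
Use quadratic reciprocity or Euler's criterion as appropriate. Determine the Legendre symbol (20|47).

Euler's criterion: (20/47) ≡ 20^23 (mod 47).
20^2 ≡ 24 (mod 47)
20^4 ≡ 12 (mod 47)
20^8 ≡ 3 (mod 47)
20^16 ≡ 9 (mod 47)
20^23 = 20^(16+4+2+1) ≡ 46 (mod 47).
Result is 46 ≡ −1, so (20/47) = −1.

-1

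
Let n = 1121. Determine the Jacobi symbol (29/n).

-1

Reciprocity: 29 ≡ 1 and 1121 ≡ 1 (mod 4), so (29/1121) = +(1121/29).
Reduce top mod 29: now compute (19/29).
Reciprocity: 19 ≡ 3 and 29 ≡ 1 (mod 4), so (19/29) = +(29/19).
Reduce top mod 19: now compute (10/19).
Pull out 2: since 19 ≡ 3 (mod 8), (2/19) = -1.
Reciprocity: 5 ≡ 1 and 19 ≡ 3 (mod 4), so (5/19) = +(19/5).
Reduce top mod 5: now compute (4/5).
Pull out 2^2: since 5 ≡ 5 (mod 8), (2/5) = -1, so (2/5)^2 = +1.
Reached (1/5) = 1. Collecting the sign flips along the way, the symbol is -1.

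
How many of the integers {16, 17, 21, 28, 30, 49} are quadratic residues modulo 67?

(16/67) = +1 → QR.
(17/67) = +1 → QR.
(21/67) = +1 → QR.
(28/67) = -1 → non-residue.
(30/67) = -1 → non-residue.
(49/67) = +1 → QR.
Total quadratic residues among the 6: 4.

4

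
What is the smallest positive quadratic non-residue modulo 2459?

2

(2/2459) = −1, so 2 is the smallest positive non-residue mod 2459.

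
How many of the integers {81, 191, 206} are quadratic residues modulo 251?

1

(81/251) = +1 → QR.
(191/251) = -1 → non-residue.
(206/251) = -1 → non-residue.
Total quadratic residues among the 3: 1.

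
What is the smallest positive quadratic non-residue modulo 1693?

(2/1693) = −1, so 2 is the smallest positive non-residue mod 1693.

2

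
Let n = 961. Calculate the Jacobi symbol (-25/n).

First reduce: -25 ≡ 936 (mod 961).
Pull out 2^3: since 961 ≡ 1 (mod 8), (2/961) = +1, so (2/961)^3 = +1.
Reciprocity: 117 ≡ 1 and 961 ≡ 1 (mod 4), so (117/961) = +(961/117).
Reduce top mod 117: now compute (25/117).
Reciprocity: 25 ≡ 1 and 117 ≡ 1 (mod 4), so (25/117) = +(117/25).
Reduce top mod 25: now compute (17/25).
Reciprocity: 17 ≡ 1 and 25 ≡ 1 (mod 4), so (17/25) = +(25/17).
Reduce top mod 17: now compute (8/17).
Pull out 2^3: since 17 ≡ 1 (mod 8), (2/17) = +1, so (2/17)^3 = +1.
Reached (1/17) = 1. Collecting the sign flips along the way, the symbol is +1.

1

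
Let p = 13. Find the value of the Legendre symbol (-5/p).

First reduce: -5 ≡ 8 (mod 13).
Pull out 2^3: since 13 ≡ 5 (mod 8), (2/13) = -1, so (2/13)^3 = -1.
Reached (1/13) = 1. Collecting the sign flips along the way, the symbol is -1.

-1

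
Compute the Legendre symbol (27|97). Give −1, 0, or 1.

1

Euler's criterion: (27/97) ≡ 27^48 (mod 97).
27^2 ≡ 50 (mod 97)
27^4 ≡ 75 (mod 97)
27^8 ≡ 96 (mod 97)
27^16 ≡ 1 (mod 97)
27^32 ≡ 1 (mod 97)
27^48 = 27^(32+16) ≡ 1 (mod 97).
Result is 1, so (27/97) = 1.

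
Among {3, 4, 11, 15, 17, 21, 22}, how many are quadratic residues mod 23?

2

(3/23) = +1 → QR.
(4/23) = +1 → QR.
(11/23) = -1 → non-residue.
(15/23) = -1 → non-residue.
(17/23) = -1 → non-residue.
(21/23) = -1 → non-residue.
(22/23) = -1 → non-residue.
Total quadratic residues among the 7: 2.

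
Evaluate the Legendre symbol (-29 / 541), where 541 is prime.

First reduce: -29 ≡ 512 (mod 541).
Pull out 2^9: since 541 ≡ 5 (mod 8), (2/541) = -1, so (2/541)^9 = -1.
Reached (1/541) = 1. Collecting the sign flips along the way, the symbol is -1.

-1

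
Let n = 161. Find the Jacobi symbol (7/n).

Reciprocity: 7 ≡ 3 and 161 ≡ 1 (mod 4), so (7/161) = +(161/7).
Reduce top mod 7: now compute (0/7).
Top reduces to 0: gcd > 1, so the symbol is 0.

0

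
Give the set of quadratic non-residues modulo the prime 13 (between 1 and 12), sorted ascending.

2 5 6 7 8 11

Square k = 1,…,6 (k and 13−k give the same square):
1²=1, 2²=4, 3²=9, 4²≡3, 5²≡12, 6²≡10 (mod 13).
The residues are {1, 3, 4, 9, 10, 12}; the non-residues are the remaining 6 nonzero classes.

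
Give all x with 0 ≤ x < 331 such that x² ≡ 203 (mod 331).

62, 269

Since 331 ≡ 3 (mod 4), a square root of 203 is 203^((331+1)/4) = 203^83 mod 331.
Repeated squaring: 203^2≡165, 203^4≡83, 203^8≡269, 203^16≡203, 203^32≡165, 203^64≡83 (mod 331).
203^83 = 203^(64+16+2+1) ≡ 269 (mod 331).
Check: 269² = 72361 ≡ 203 (mod 331). The two roots are 62 and 269.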